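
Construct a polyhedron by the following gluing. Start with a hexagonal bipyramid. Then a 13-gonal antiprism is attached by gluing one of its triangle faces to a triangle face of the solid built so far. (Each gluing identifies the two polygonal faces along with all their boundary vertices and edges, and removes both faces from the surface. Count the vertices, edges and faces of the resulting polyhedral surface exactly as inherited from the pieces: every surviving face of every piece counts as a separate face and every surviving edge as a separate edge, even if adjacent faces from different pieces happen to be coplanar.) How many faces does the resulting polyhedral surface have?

38

A hexagonal bipyramid: V=8, E=18, F=12.
Attach a 13-gonal antiprism (V=26, E=52, F=28) along a 3-gon: merge 3 vertices and 3 edges, delete both glued faces → V=31, E=67, F=38.
Check: V − E + F = 31 − 67 + 38 = 2.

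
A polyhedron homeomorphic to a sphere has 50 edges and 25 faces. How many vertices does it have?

Here V − E + F = 2.
V = 2 + E − F = 2 + 50 − 25 = 27.

27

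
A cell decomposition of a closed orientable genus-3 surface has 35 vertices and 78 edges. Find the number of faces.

39

For a closed orientable surface of genus 3, χ = 2 − 2·3 = -4.
F = -4 − V + E = -4 − 35 + 78 = 39.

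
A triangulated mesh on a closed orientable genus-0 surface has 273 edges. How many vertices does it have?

χ = 2 − 2·0 = 2, and every face is a triangle so 3F = 2E.
F = 2E/3 = 182. Then V = 2 + E − F = 2 + 273 − 182 = 93.

93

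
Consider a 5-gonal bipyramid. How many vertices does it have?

7

A bipyramid over an n-gon has 2n triangular faces and n + 2 vertices: V = 5 + 2 = 7, E = 3·5 = 15, F = 2·5 = 10.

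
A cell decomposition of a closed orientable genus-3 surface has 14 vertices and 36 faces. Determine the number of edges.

For a closed orientable surface of genus 3, χ = 2 − 2·3 = -4.
E = V + F − (-4) = 14 + 36 − (-4) = 54.

54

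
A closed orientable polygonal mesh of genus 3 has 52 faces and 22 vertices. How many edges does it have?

For a closed orientable surface of genus 3, χ = 2 − 2·3 = -4.
E = V + F − (-4) = 22 + 52 − (-4) = 78.

78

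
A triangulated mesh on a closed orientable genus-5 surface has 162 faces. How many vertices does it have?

χ = 2 − 2·5 = -8, and every face is a triangle so 3F = 2E.
E = 3·162/2 = 243. Then V = -8 + E − F = -8 + 243 − 162 = 73.

73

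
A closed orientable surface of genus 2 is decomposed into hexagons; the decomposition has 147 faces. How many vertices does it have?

292

χ = 2 − 2·2 = -2, and every face is a hexagon so 6F = 2E.
E = 6·147/2 = 441. Then V = -2 + E − F = -2 + 441 − 147 = 292.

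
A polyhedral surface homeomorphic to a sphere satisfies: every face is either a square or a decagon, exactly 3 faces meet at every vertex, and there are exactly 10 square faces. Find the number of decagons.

Let x be the number of decagons; then F = 10 + x.
Edge–face incidences: 2E = 4·10 + 10·x = 40 + 10x.
Every vertex has degree 3, so 3V = 2E.
Euler: V − E + F = 2 ⇒ (2E)/3 − E + (10 + x) = 2.
Multiply by 6: 2·(2E) − 3·(2E) + 6·(10 + x) = 12, i.e. 60 + 6x − (40 + 10x) = 12.
Collecting terms: −4x + 20 = 12, so −4x = −8, so x = 2.
Then 2E = 40 + 10·2 = 60, so E = 30, V = 2E/3 = 20, F = 10 + 2 = 12.

2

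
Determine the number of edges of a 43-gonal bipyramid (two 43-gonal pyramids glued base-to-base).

129

A bipyramid over an n-gon has 2n triangular faces and n + 2 vertices: V = 43 + 2 = 45, E = 3·43 = 129, F = 2·43 = 86.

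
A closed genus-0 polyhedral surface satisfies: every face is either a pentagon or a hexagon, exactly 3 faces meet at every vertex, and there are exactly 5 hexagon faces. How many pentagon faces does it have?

Let x be the number of pentagons; then F = 5 + x.
Edge–face incidences: 2E = 6·5 + 5·x = 30 + 5x.
Every vertex has degree 3, so 3V = 2E.
Euler: V − E + F = 2 ⇒ (2E)/3 − E + (5 + x) = 2.
Multiply by 6: 2·(2E) − 3·(2E) + 6·(5 + x) = 12, i.e. 30 + 6x − (30 + 5x) = 12.
Collecting terms: x = 12.
Then 2E = 30 + 5·12 = 90, so E = 45, V = 2E/3 = 30, F = 5 + 12 = 17.

12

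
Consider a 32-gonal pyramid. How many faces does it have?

33

A pyramid on an n-gon base has one n-gon and n triangles: V = 32 + 1 = 33, E = 2·32 = 64, F = 32 + 1 = 33.
Check: V − E + F = 33 − 64 + 33 = 2.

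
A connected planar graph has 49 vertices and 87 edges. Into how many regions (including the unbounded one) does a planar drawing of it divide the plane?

40

Euler's formula for a connected plane graph: V − E + F = 2, so F = 2 − 49 + 87 = 40.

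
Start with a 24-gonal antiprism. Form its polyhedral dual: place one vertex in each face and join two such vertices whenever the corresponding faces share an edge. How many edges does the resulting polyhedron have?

The base solid has V = 48, E = 96, F = 50.
The dual swaps V and F and preserves E: V′ = F = 50, E′ = E = 96, F′ = V = 48.

96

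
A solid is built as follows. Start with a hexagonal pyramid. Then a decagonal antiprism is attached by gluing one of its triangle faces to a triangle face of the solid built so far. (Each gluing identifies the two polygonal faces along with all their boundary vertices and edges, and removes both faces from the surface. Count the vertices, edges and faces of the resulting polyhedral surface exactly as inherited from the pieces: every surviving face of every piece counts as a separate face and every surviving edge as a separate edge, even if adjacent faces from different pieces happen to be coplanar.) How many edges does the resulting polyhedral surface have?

A hexagonal pyramid: V=7, E=12, F=7.
Attach a decagonal antiprism (V=20, E=40, F=22) along a 3-gon: merge 3 vertices and 3 edges, delete both glued faces → V=24, E=49, F=27.
Check: V − E + F = 24 − 49 + 27 = 2.

49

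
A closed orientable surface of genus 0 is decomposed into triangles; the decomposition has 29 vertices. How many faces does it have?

χ = 2 − 2·0 = 2, and every face is a triangle so 3F = 2E.
V − E + F = 2 with E = 3F/2 gives 29 − (3/2 − 1)·F = 2, so F = 54 and E = 81.

54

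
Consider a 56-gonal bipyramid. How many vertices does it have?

58

A bipyramid over an n-gon has 2n triangular faces and n + 2 vertices: V = 56 + 2 = 58, E = 3·56 = 168, F = 2·56 = 112.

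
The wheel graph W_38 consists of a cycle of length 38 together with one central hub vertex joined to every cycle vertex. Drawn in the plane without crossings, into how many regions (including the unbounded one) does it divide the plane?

39

W_38 has V = 38 + 1 = 39 vertices and E = 2·38 = 76 edges.
By Euler's formula F = 2 − V + E = 2 − 39 + 76 = 39.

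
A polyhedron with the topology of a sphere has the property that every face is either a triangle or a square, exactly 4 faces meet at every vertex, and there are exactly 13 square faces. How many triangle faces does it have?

8

Let x be the number of triangles; then F = 13 + x.
Edge–face incidences: 2E = 4·13 + 3·x = 52 + 3x.
Every vertex has degree 4, so 4V = 2E.
Euler: V − E + F = 2 ⇒ (2E)/4 − E + (13 + x) = 2.
Multiply by 8: 2·(2E) − 4·(2E) + 8·(13 + x) = 16, i.e. 104 + 8x − 2·(52 + 3x) = 16.
Collecting terms: 2x = 16, so x = 8.
Then 2E = 52 + 3·8 = 76, so E = 38, V = 2E/4 = 19, F = 13 + 8 = 21.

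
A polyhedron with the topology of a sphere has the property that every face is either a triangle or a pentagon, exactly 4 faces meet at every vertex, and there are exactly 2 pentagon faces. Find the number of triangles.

10

Let x be the number of triangles; then F = 2 + x.
Edge–face incidences: 2E = 5·2 + 3·x = 10 + 3x.
Every vertex has degree 4, so 4V = 2E.
Euler: V − E + F = 2 ⇒ (2E)/4 − E + (2 + x) = 2.
Multiply by 8: 2·(2E) − 4·(2E) + 8·(2 + x) = 16, i.e. 16 + 8x − 2·(10 + 3x) = 16.
Collecting terms: 2x − 4 = 16, so 2x = 20, so x = 10.
Then 2E = 10 + 3·10 = 40, so E = 20, V = 2E/4 = 10, F = 2 + 10 = 12.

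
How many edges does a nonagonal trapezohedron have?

36

The n-trapezohedron (dual of the n-antiprism) has V = 2·9 + 2 = 20, E = 4·9 = 36, F = 2·9 = 18.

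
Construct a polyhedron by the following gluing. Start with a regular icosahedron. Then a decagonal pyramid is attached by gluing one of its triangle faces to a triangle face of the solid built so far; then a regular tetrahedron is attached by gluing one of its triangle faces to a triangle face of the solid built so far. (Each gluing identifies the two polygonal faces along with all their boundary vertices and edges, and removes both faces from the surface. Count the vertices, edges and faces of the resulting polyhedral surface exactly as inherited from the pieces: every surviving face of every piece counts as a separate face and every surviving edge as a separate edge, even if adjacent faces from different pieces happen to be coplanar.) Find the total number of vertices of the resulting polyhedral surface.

21

A regular icosahedron: V=12, E=30, F=20.
Attach a decagonal pyramid (V=11, E=20, F=11) along a 3-gon: merge 3 vertices and 3 edges, delete both glued faces → V=20, E=47, F=29.
Attach a regular tetrahedron (V=4, E=6, F=4) along a 3-gon: merge 3 vertices and 3 edges, delete both glued faces → V=21, E=50, F=31.
Check: V − E + F = 21 − 50 + 31 = 2.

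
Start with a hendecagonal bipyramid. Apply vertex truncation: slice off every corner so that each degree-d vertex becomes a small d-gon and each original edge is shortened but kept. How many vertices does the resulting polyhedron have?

66

The base solid has V = 13, E = 33, F = 22.
Truncation replaces each original edge-end by a new vertex, so V′ = 2E = 66.
Each original edge survives, and each old vertex of degree d contributes d new edges; summing degrees gives Σd = 2E, so E′ = E + 2E = 3E = 99.
Each original face survives and each original vertex becomes one new face: F′ = F + V = 35.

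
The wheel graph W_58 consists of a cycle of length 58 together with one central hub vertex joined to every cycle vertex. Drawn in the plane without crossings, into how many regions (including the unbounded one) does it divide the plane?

W_58 has V = 58 + 1 = 59 vertices and E = 2·58 = 116 edges.
By Euler's formula F = 2 − V + E = 2 − 59 + 116 = 59.

59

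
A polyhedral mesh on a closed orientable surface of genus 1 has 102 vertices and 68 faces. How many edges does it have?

170

For a closed orientable surface of genus 1, χ = 2 − 2·1 = 0.
E = V + F − (0) = 102 + 68 − (0) = 170.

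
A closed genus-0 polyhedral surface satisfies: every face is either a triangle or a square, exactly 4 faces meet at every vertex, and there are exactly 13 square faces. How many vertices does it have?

19

Let x be the number of triangles; then F = 13 + x.
Edge–face incidences: 2E = 4·13 + 3·x = 52 + 3x.
Every vertex has degree 4, so 4V = 2E.
Euler: V − E + F = 2 ⇒ (2E)/4 − E + (13 + x) = 2.
Multiply by 8: 2·(2E) − 4·(2E) + 8·(13 + x) = 16, i.e. 104 + 8x − 2·(52 + 3x) = 16.
Collecting terms: 2x = 16, so x = 8.
Then 2E = 52 + 3·8 = 76, so E = 38, V = 2E/4 = 19, F = 13 + 8 = 21.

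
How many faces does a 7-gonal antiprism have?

16

An antiprism on an n-gon has two n-gon caps and 2n triangles: V = 2·7 = 14, E = 4·7 = 28, F = 2·7 + 2 = 16.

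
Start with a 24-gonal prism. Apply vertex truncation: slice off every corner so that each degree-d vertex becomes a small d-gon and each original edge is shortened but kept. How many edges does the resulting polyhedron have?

The base solid has V = 48, E = 72, F = 26.
Truncation replaces each original edge-end by a new vertex, so V′ = 2E = 144.
Each original edge survives, and each old vertex of degree d contributes d new edges; summing degrees gives Σd = 2E, so E′ = E + 2E = 3E = 216.
Each original face survives and each original vertex becomes one new face: F′ = F + V = 74.

216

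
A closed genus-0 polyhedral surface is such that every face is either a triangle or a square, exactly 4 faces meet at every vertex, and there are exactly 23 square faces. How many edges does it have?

Let x be the number of triangles; then F = 23 + x.
Edge–face incidences: 2E = 4·23 + 3·x = 92 + 3x.
Every vertex has degree 4, so 4V = 2E.
Euler: V − E + F = 2 ⇒ (2E)/4 − E + (23 + x) = 2.
Multiply by 8: 2·(2E) − 4·(2E) + 8·(23 + x) = 16, i.e. 184 + 8x − 2·(92 + 3x) = 16.
Collecting terms: 2x = 16, so x = 8.
Then 2E = 92 + 3·8 = 116, so E = 58, V = 2E/4 = 29, F = 23 + 8 = 31.

58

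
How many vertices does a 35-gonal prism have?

A prism on an n-gon has two n-gon bases and n rectangular sides: V = 2·35 = 70, E = 3·35 = 105, F = 35 + 2 = 37.

70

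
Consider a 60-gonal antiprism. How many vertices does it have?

An antiprism on an n-gon has two n-gon caps and 2n triangles: V = 2·60 = 120, E = 4·60 = 240, F = 2·60 + 2 = 122.
Check: V − E + F = 120 − 240 + 122 = 2.

120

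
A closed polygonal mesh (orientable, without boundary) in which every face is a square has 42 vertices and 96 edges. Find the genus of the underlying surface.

Every face is a square and each edge borders two faces, so 4F = 2·96, giving F = 48.
χ = V − E + F = 42 − 96 + 48 = -6.
For a closed orientable surface χ = 2 − 2g, so g = (2 − (-6))/2 = 4.

4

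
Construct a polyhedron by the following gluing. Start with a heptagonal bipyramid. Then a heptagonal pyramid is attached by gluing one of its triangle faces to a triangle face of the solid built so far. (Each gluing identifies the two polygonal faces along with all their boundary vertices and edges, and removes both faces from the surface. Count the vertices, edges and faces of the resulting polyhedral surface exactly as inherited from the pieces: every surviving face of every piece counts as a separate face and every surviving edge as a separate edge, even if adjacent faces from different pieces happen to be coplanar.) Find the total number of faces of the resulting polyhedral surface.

A heptagonal bipyramid: V=9, E=21, F=14.
Attach a heptagonal pyramid (V=8, E=14, F=8) along a 3-gon: merge 3 vertices and 3 edges, delete both glued faces → V=14, E=32, F=20.
Check: V − E + F = 14 − 32 + 20 = 2.

20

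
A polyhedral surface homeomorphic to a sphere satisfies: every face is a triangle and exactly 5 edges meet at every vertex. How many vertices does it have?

Each face has 3 edges and each edge borders two faces, so 2E = 3F.
Each vertex has degree 5, so 5V = 2E and hence V = 3F/5.
Euler: V − E + F = 2 ⇒ (3F/5) − (3F/2) + F = 2.
Multiply by 10: (6 − 15 + 10)F = 20, i.e. 1F = 20.
So F = 20, E = 3·20/2 = 30, V = 3·20/5 = 12.

12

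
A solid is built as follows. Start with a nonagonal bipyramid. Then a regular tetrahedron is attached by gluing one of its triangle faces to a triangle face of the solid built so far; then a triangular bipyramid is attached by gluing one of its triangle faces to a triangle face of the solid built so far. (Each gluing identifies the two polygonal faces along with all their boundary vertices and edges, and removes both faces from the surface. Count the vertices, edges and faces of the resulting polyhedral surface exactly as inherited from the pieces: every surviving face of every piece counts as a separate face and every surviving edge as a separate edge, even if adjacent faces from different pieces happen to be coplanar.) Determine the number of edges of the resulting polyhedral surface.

36

A nonagonal bipyramid: V=11, E=27, F=18.
Attach a regular tetrahedron (V=4, E=6, F=4) along a 3-gon: merge 3 vertices and 3 edges, delete both glued faces → V=12, E=30, F=20.
Attach a triangular bipyramid (V=5, E=9, F=6) along a 3-gon: merge 3 vertices and 3 edges, delete both glued faces → V=14, E=36, F=24.
Check: V − E + F = 14 − 36 + 24 = 2.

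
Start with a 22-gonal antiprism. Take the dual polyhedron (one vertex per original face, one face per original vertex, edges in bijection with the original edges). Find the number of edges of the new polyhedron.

The base solid has V = 44, E = 88, F = 46.
The dual swaps V and F and preserves E: V′ = F = 46, E′ = E = 88, F′ = V = 44.

88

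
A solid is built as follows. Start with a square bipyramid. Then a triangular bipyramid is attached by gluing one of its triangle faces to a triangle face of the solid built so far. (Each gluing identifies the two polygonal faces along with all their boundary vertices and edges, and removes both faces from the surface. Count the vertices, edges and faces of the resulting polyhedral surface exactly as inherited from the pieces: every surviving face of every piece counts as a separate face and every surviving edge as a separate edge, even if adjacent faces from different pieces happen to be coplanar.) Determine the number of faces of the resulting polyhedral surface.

12

A square bipyramid: V=6, E=12, F=8.
Attach a triangular bipyramid (V=5, E=9, F=6) along a 3-gon: merge 3 vertices and 3 edges, delete both glued faces → V=8, E=18, F=12.
Check: V − E + F = 8 − 18 + 12 = 2.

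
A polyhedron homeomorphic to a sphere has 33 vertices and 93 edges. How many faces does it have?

Here V − E + F = 2.
F = 2 − V + E = 2 − 33 + 93 = 62.

62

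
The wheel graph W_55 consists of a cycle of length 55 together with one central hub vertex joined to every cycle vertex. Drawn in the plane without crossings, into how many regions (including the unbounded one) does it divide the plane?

56

W_55 has V = 55 + 1 = 56 vertices and E = 2·55 = 110 edges.
By Euler's formula F = 2 − V + E = 2 − 56 + 110 = 56.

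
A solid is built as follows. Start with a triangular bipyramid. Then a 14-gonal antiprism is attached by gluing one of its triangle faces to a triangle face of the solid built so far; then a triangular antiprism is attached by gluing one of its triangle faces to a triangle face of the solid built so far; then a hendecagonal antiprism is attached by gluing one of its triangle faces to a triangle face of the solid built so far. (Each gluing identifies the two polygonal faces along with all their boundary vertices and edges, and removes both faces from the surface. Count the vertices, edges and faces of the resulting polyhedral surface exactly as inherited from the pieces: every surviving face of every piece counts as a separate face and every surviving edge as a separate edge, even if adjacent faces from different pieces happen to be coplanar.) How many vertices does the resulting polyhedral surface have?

52

A triangular bipyramid: V=5, E=9, F=6.
Attach a 14-gonal antiprism (V=28, E=56, F=30) along a 3-gon: merge 3 vertices and 3 edges, delete both glued faces → V=30, E=62, F=34.
Attach a triangular antiprism (V=6, E=12, F=8) along a 3-gon: merge 3 vertices and 3 edges, delete both glued faces → V=33, E=71, F=40.
Attach a hendecagonal antiprism (V=22, E=44, F=24) along a 3-gon: merge 3 vertices and 3 edges, delete both glued faces → V=52, E=112, F=62.
Check: V − E + F = 52 − 112 + 62 = 2.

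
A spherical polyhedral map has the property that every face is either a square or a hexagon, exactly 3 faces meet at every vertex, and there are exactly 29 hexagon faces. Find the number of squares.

Let x be the number of squares; then F = 29 + x.
Edge–face incidences: 2E = 6·29 + 4·x = 174 + 4x.
Every vertex has degree 3, so 3V = 2E.
Euler: V − E + F = 2 ⇒ (2E)/3 − E + (29 + x) = 2.
Multiply by 6: 2·(2E) − 3·(2E) + 6·(29 + x) = 12, i.e. 174 + 6x − (174 + 4x) = 12.
Collecting terms: 2x = 12, so x = 6.
Then 2E = 174 + 4·6 = 198, so E = 99, V = 2E/3 = 66, F = 29 + 6 = 35.

6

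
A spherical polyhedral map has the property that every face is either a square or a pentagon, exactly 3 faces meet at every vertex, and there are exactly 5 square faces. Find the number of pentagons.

Let x be the number of pentagons; then F = 5 + x.
Edge–face incidences: 2E = 4·5 + 5·x = 20 + 5x.
Every vertex has degree 3, so 3V = 2E.
Euler: V − E + F = 2 ⇒ (2E)/3 − E + (5 + x) = 2.
Multiply by 6: 2·(2E) − 3·(2E) + 6·(5 + x) = 12, i.e. 30 + 6x − (20 + 5x) = 12.
Collecting terms: x + 10 = 12, so x = 2.
Then 2E = 20 + 5·2 = 30, so E = 15, V = 2E/3 = 10, F = 5 + 2 = 7.

2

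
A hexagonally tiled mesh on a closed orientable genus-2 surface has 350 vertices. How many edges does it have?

528

χ = 2 − 2·2 = -2, and every face is a hexagon so 6F = 2E.
V − E + F = -2 with E = 6F/2 gives 350 − (6/2 − 1)·F = -2, so F = 176 and E = 528.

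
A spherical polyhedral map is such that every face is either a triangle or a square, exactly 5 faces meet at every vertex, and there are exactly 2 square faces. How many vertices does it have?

Let x be the number of triangles; then F = 2 + x.
Edge–face incidences: 2E = 4·2 + 3·x = 8 + 3x.
Every vertex has degree 5, so 5V = 2E.
Euler: V − E + F = 2 ⇒ (2E)/5 − E + (2 + x) = 2.
Multiply by 10: 2·(2E) − 5·(2E) + 10·(2 + x) = 20, i.e. 20 + 10x − 3·(8 + 3x) = 20.
Collecting terms: x − 4 = 20, so x = 24.
Then 2E = 8 + 3·24 = 80, so E = 40, V = 2E/5 = 16, F = 2 + 24 = 26.

16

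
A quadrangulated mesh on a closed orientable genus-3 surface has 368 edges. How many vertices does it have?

χ = 2 − 2·3 = -4, and every face is a square so 4F = 2E.
F = 2E/4 = 184. Then V = -4 + E − F = -4 + 368 − 184 = 180.

180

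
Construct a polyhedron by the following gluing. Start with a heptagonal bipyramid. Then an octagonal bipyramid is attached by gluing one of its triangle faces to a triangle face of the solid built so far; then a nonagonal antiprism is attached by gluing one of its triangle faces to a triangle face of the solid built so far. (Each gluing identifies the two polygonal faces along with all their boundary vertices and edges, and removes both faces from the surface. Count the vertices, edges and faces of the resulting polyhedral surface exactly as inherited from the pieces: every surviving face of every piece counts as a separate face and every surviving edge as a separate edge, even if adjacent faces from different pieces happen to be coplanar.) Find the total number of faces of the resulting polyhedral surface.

A heptagonal bipyramid: V=9, E=21, F=14.
Attach an octagonal bipyramid (V=10, E=24, F=16) along a 3-gon: merge 3 vertices and 3 edges, delete both glued faces → V=16, E=42, F=28.
Attach a nonagonal antiprism (V=18, E=36, F=20) along a 3-gon: merge 3 vertices and 3 edges, delete both glued faces → V=31, E=75, F=46.
Check: V − E + F = 31 − 75 + 46 = 2.

46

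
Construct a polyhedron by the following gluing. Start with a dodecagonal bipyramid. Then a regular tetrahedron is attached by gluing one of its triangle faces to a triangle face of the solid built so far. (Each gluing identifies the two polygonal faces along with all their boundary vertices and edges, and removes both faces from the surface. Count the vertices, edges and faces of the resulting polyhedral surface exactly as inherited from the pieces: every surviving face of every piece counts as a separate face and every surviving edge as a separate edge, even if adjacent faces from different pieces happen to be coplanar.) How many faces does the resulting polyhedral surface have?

A dodecagonal bipyramid: V=14, E=36, F=24.
Attach a regular tetrahedron (V=4, E=6, F=4) along a 3-gon: merge 3 vertices and 3 edges, delete both glued faces → V=15, E=39, F=26.
Check: V − E + F = 15 − 39 + 26 = 2.

26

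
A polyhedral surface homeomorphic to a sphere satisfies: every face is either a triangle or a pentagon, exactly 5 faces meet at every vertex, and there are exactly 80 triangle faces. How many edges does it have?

Let x be the number of pentagons; then F = 80 + x.
Edge–face incidences: 2E = 3·80 + 5·x = 240 + 5x.
Every vertex has degree 5, so 5V = 2E.
Euler: V − E + F = 2 ⇒ (2E)/5 − E + (80 + x) = 2.
Multiply by 10: 2·(2E) − 5·(2E) + 10·(80 + x) = 20, i.e. 800 + 10x − 3·(240 + 5x) = 20.
Collecting terms: −5x + 80 = 20, so −5x = −60, so x = 12.
Then 2E = 240 + 5·12 = 300, so E = 150, V = 2E/5 = 60, F = 80 + 12 = 92.

150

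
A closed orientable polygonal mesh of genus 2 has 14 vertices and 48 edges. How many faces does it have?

32

For a closed orientable surface of genus 2, χ = 2 − 2·2 = -2.
F = -2 − V + E = -2 − 14 + 48 = 32.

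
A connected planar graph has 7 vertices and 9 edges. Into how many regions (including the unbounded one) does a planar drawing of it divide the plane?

Euler's formula for a connected plane graph: V − E + F = 2, so F = 2 − 7 + 9 = 4.

4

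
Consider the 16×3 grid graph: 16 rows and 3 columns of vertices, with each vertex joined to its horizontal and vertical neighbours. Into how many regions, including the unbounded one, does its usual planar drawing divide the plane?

31

The grid has V = 16·3 = 48 vertices and E = 16·2 + 3·15 = 77 edges.
F = 2 − V + E = 2 − 48 + 77 = 31.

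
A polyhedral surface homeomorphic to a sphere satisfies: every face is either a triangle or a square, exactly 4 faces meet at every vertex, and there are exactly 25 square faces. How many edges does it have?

Let x be the number of triangles; then F = 25 + x.
Edge–face incidences: 2E = 4·25 + 3·x = 100 + 3x.
Every vertex has degree 4, so 4V = 2E.
Euler: V − E + F = 2 ⇒ (2E)/4 − E + (25 + x) = 2.
Multiply by 8: 2·(2E) − 4·(2E) + 8·(25 + x) = 16, i.e. 200 + 8x − 2·(100 + 3x) = 16.
Collecting terms: 2x = 16, so x = 8.
Then 2E = 100 + 3·8 = 124, so E = 62, V = 2E/4 = 31, F = 25 + 8 = 33.

62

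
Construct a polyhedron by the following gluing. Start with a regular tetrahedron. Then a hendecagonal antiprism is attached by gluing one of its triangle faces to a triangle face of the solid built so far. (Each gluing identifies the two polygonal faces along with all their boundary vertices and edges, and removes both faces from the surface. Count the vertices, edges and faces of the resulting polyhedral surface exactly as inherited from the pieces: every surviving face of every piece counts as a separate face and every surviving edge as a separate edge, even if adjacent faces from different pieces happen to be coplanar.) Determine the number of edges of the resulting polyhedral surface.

47

A regular tetrahedron: V=4, E=6, F=4.
Attach a hendecagonal antiprism (V=22, E=44, F=24) along a 3-gon: merge 3 vertices and 3 edges, delete both glued faces → V=23, E=47, F=26.
Check: V − E + F = 23 − 47 + 26 = 2.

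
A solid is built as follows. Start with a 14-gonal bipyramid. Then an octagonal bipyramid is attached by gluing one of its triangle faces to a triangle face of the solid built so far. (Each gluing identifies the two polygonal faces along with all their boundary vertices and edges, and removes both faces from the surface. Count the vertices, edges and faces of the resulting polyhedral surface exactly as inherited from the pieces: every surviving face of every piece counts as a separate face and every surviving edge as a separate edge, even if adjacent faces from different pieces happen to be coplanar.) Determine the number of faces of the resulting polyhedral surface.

42

A 14-gonal bipyramid: V=16, E=42, F=28.
Attach an octagonal bipyramid (V=10, E=24, F=16) along a 3-gon: merge 3 vertices and 3 edges, delete both glued faces → V=23, E=63, F=42.
Check: V − E + F = 23 − 63 + 42 = 2.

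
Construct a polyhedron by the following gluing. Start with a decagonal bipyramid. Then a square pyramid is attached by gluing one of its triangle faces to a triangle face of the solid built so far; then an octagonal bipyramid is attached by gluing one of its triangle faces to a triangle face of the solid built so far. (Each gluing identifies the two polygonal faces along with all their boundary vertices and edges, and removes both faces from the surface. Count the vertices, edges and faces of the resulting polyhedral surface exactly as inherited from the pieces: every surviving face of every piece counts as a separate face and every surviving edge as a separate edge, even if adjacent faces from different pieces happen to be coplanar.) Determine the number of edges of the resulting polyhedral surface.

56

A decagonal bipyramid: V=12, E=30, F=20.
Attach a square pyramid (V=5, E=8, F=5) along a 3-gon: merge 3 vertices and 3 edges, delete both glued faces → V=14, E=35, F=23.
Attach an octagonal bipyramid (V=10, E=24, F=16) along a 3-gon: merge 3 vertices and 3 edges, delete both glued faces → V=21, E=56, F=37.
Check: V − E + F = 21 − 56 + 37 = 2.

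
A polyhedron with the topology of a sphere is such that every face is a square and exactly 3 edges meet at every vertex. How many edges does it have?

12

Each face has 4 edges and each edge borders two faces, so 2E = 4F.
Each vertex has degree 3, so 3V = 2E and hence V = 4F/3.
Euler: V − E + F = 2 ⇒ (4F/3) − (4F/2) + F = 2.
Multiply by 6: (8 − 12 + 6)F = 12, i.e. 2F = 12.
So F = 6, E = 4·6/2 = 12, V = 4·6/3 = 8.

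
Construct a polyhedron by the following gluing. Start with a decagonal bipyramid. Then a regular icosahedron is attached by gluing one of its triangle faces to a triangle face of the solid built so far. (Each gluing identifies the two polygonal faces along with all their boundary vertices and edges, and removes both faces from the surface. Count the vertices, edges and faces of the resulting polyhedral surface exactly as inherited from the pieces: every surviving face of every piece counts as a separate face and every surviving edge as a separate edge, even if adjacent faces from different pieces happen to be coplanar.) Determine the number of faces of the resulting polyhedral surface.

38

A decagonal bipyramid: V=12, E=30, F=20.
Attach a regular icosahedron (V=12, E=30, F=20) along a 3-gon: merge 3 vertices and 3 edges, delete both glued faces → V=21, E=57, F=38.
Check: V − E + F = 21 − 57 + 38 = 2.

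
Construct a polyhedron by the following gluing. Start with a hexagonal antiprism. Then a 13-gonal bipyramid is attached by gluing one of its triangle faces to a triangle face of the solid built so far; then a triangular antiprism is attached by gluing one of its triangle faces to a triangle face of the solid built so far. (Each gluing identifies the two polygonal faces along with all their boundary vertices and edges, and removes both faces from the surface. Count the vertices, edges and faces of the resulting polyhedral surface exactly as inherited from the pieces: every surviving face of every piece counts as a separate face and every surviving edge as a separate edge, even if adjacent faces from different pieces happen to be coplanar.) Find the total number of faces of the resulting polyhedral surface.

44

A hexagonal antiprism: V=12, E=24, F=14.
Attach a 13-gonal bipyramid (V=15, E=39, F=26) along a 3-gon: merge 3 vertices and 3 edges, delete both glued faces → V=24, E=60, F=38.
Attach a triangular antiprism (V=6, E=12, F=8) along a 3-gon: merge 3 vertices and 3 edges, delete both glued faces → V=27, E=69, F=44.
Check: V − E + F = 27 − 69 + 44 = 2.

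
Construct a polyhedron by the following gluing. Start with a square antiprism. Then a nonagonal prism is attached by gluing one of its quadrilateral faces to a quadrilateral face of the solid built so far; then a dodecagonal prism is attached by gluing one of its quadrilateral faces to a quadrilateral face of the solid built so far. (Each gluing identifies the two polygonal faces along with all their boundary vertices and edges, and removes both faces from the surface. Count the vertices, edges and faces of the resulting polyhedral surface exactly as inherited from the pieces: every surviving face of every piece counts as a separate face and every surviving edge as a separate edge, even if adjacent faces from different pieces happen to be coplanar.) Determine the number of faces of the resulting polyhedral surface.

A square antiprism: V=8, E=16, F=10.
Attach a nonagonal prism (V=18, E=27, F=11) along a 4-gon: merge 4 vertices and 4 edges, delete both glued faces → V=22, E=39, F=19.
Attach a dodecagonal prism (V=24, E=36, F=14) along a 4-gon: merge 4 vertices and 4 edges, delete both glued faces → V=42, E=71, F=31.
Check: V − E + F = 42 − 71 + 31 = 2.

31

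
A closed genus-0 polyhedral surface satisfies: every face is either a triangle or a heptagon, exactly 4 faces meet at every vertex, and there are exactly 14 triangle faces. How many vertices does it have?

Let x be the number of heptagons; then F = 14 + x.
Edge–face incidences: 2E = 3·14 + 7·x = 42 + 7x.
Every vertex has degree 4, so 4V = 2E.
Euler: V − E + F = 2 ⇒ (2E)/4 − E + (14 + x) = 2.
Multiply by 8: 2·(2E) − 4·(2E) + 8·(14 + x) = 16, i.e. 112 + 8x − 2·(42 + 7x) = 16.
Collecting terms: −6x + 28 = 16, so −6x = −12, so x = 2.
Then 2E = 42 + 7·2 = 56, so E = 28, V = 2E/4 = 14, F = 14 + 2 = 16.

14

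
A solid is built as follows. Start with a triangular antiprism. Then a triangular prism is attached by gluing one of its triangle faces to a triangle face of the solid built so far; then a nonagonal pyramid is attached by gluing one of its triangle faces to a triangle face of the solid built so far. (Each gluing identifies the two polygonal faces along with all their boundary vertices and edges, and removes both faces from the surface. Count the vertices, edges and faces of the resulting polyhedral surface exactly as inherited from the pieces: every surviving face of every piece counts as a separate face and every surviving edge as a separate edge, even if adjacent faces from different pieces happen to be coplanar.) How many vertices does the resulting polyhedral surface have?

16

A triangular antiprism: V=6, E=12, F=8.
Attach a triangular prism (V=6, E=9, F=5) along a 3-gon: merge 3 vertices and 3 edges, delete both glued faces → V=9, E=18, F=11.
Attach a nonagonal pyramid (V=10, E=18, F=10) along a 3-gon: merge 3 vertices and 3 edges, delete both glued faces → V=16, E=33, F=19.
Check: V − E + F = 16 − 33 + 19 = 2.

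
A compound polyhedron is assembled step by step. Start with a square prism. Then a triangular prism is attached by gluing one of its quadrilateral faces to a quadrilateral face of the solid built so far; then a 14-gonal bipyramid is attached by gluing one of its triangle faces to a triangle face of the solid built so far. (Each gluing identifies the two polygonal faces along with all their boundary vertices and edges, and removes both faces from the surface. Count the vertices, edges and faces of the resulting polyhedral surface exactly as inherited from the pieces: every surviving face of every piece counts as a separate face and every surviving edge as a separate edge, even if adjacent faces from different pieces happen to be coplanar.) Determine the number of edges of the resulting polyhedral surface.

A square prism: V=8, E=12, F=6.
Attach a triangular prism (V=6, E=9, F=5) along a 4-gon: merge 4 vertices and 4 edges, delete both glued faces → V=10, E=17, F=9.
Attach a 14-gonal bipyramid (V=16, E=42, F=28) along a 3-gon: merge 3 vertices and 3 edges, delete both glued faces → V=23, E=56, F=35.
Check: V − E + F = 23 − 56 + 35 = 2.

56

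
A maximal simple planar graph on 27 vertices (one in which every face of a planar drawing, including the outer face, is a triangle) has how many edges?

75

In a plane triangulation 3F = 2E and V − E + F = 2, so E = 3V − 6 = 3·27 − 6 = 75.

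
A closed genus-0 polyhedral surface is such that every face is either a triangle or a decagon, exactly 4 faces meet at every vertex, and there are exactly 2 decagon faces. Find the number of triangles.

20

Let x be the number of triangles; then F = 2 + x.
Edge–face incidences: 2E = 10·2 + 3·x = 20 + 3x.
Every vertex has degree 4, so 4V = 2E.
Euler: V − E + F = 2 ⇒ (2E)/4 − E + (2 + x) = 2.
Multiply by 8: 2·(2E) − 4·(2E) + 8·(2 + x) = 16, i.e. 16 + 8x − 2·(20 + 3x) = 16.
Collecting terms: 2x − 24 = 16, so 2x = 40, so x = 20.
Then 2E = 20 + 3·20 = 80, so E = 40, V = 2E/4 = 20, F = 2 + 20 = 22.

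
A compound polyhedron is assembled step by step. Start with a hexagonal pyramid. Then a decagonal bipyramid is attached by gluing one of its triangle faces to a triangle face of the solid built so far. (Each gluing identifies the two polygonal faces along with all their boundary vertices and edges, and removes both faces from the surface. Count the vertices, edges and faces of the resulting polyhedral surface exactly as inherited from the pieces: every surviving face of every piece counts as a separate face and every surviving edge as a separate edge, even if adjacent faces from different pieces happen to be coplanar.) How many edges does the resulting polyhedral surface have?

A hexagonal pyramid: V=7, E=12, F=7.
Attach a decagonal bipyramid (V=12, E=30, F=20) along a 3-gon: merge 3 vertices and 3 edges, delete both glued faces → V=16, E=39, F=25.
Check: V − E + F = 16 − 39 + 25 = 2.

39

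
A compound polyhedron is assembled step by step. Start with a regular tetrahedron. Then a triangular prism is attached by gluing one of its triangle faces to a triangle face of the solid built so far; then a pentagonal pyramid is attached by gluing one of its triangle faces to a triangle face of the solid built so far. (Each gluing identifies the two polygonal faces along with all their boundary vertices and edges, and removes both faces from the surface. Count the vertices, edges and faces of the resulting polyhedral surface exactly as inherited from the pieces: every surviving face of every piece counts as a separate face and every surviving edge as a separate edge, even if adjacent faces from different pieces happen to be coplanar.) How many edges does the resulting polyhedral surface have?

19

A regular tetrahedron: V=4, E=6, F=4.
Attach a triangular prism (V=6, E=9, F=5) along a 3-gon: merge 3 vertices and 3 edges, delete both glued faces → V=7, E=12, F=7.
Attach a pentagonal pyramid (V=6, E=10, F=6) along a 3-gon: merge 3 vertices and 3 edges, delete both glued faces → V=10, E=19, F=11.
Check: V − E + F = 10 − 19 + 11 = 2.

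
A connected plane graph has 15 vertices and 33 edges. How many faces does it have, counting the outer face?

20

Euler's formula for a connected plane graph: V − E + F = 2, so F = 2 − 15 + 33 = 20.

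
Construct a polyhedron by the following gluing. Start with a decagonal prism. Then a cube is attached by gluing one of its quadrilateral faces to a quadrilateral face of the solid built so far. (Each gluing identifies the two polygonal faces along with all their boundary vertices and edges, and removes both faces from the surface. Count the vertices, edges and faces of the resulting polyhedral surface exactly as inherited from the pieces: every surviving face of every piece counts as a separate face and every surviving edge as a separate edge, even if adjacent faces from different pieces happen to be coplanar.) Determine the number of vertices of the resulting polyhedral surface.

24

A decagonal prism: V=20, E=30, F=12.
Attach a cube (V=8, E=12, F=6) along a 4-gon: merge 4 vertices and 4 edges, delete both glued faces → V=24, E=38, F=16.
Check: V − E + F = 24 − 38 + 16 = 2.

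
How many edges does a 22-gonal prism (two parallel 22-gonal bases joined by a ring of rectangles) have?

66

A prism on an n-gon has two n-gon bases and n rectangular sides: V = 2·22 = 44, E = 3·22 = 66, F = 22 + 2 = 24.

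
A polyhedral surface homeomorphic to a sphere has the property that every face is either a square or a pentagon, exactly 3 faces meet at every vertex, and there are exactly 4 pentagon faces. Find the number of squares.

4

Let x be the number of squares; then F = 4 + x.
Edge–face incidences: 2E = 5·4 + 4·x = 20 + 4x.
Every vertex has degree 3, so 3V = 2E.
Euler: V − E + F = 2 ⇒ (2E)/3 − E + (4 + x) = 2.
Multiply by 6: 2·(2E) − 3·(2E) + 6·(4 + x) = 12, i.e. 24 + 6x − (20 + 4x) = 12.
Collecting terms: 2x + 4 = 12, so 2x = 8, so x = 4.
Then 2E = 20 + 4·4 = 36, so E = 18, V = 2E/3 = 12, F = 4 + 4 = 8.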